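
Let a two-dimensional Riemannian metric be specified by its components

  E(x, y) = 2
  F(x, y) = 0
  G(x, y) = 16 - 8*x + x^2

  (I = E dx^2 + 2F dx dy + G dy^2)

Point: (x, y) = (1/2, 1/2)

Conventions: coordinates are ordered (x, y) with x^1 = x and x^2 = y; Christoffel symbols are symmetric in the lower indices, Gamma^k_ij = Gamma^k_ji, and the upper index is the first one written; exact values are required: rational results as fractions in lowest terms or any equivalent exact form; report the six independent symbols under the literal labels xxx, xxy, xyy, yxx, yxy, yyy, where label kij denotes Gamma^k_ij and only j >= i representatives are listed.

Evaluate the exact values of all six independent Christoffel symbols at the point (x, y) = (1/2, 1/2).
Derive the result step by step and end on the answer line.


E = 2, F = 0, G = 49/4 at the point
E_x = 0, E_y = 0, F_x = 0, F_y = 0, G_x = -7, G_y = 0
EG - F^2 = 49/2;  g^inv = (2/49) * [[49/4, 0], [0, 2]]
first-kind symbols [ij,l] = (1/2)(d_i g_jl + d_j g_il - d_l g_ij): [xx,x] = E_x/2 = 0, [xx,y] = F_x - E_y/2 = 0, [xy,x] = E_y/2 = 0, [xy,y] = G_x/2 = -7/2, [yy,x] = F_y - G_x/2 = 7/2, [yy,y] = G_y/2 = 0
Gamma^x_ij = (G*[ij,x] - F*[ij,y])/(EG - F^2), Gamma^y_ij = (E*[ij,y] - F*[ij,x])/(EG - F^2)

Answer: Gamma_xxx = 0, Gamma_xxy = 0, Gamma_xyy = 7/4, Gamma_yxx = 0, Gamma_yxy = -2/7, Gamma_yyy = 0


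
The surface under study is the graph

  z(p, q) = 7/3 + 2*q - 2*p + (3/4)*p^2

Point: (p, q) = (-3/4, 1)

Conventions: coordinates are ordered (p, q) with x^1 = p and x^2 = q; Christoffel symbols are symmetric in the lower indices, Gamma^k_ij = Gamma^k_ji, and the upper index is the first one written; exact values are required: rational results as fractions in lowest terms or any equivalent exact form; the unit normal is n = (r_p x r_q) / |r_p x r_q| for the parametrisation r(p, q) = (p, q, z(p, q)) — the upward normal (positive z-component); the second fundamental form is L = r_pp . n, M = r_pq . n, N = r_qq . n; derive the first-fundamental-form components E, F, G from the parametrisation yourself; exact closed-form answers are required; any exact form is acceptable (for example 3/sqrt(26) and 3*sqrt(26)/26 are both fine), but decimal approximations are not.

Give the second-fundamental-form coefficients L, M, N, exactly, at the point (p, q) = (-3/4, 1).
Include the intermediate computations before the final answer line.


z_p = -25/8, z_q = 2, z_pp = 3/2, z_pq = 0, z_qq = 0
E = 689/64, F = -25/4, G = 5; answer radicand W^2 = 945/64
unnormalised second-form numerators: l = 3/2, m = 0, n = 0; L = l/sqrt(945/64), and similarly M = m/sqrt(W^2), N = n/sqrt(W^2)

Answer: L = 4*sqrt(105)/105, M = 0, N = 0


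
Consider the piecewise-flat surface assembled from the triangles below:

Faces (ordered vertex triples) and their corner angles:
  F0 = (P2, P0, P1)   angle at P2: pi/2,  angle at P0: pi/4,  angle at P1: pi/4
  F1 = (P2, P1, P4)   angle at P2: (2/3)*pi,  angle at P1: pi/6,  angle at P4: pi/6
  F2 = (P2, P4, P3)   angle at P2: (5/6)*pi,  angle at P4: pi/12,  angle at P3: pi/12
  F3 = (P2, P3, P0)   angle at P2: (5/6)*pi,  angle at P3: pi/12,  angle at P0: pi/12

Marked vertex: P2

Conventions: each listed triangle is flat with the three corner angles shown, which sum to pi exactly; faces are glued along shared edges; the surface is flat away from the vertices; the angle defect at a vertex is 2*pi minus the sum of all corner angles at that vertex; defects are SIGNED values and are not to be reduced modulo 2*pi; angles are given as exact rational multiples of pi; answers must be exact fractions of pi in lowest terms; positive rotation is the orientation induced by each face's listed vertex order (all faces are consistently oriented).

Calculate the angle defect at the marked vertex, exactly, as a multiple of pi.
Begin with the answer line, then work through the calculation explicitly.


Answer: defect(P2) = (-5/6)*pi

Sum of corner angles at P2: (17/6)*pi
defect = 2*pi - (17/6)*pi


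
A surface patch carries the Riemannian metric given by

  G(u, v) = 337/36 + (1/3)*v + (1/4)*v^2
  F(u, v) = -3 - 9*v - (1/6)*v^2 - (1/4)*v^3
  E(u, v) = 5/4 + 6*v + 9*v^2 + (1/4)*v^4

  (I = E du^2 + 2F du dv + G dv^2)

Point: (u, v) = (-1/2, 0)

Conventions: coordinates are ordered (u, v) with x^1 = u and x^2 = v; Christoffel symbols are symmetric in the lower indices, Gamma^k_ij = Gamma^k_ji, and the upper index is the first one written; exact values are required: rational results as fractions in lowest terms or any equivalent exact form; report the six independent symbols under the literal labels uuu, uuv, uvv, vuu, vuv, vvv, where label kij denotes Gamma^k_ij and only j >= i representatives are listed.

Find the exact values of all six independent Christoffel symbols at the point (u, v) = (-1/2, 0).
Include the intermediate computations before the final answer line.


E = 5/4, F = -3, G = 337/36 at the point
E_u = 0, E_v = 6, F_u = 0, F_v = -9, G_u = 0, G_v = 1/3
EG - F^2 = 389/144;  g^inv = (144/389) * [[337/36, 3], [3, 5/4]]
first-kind symbols [ij,l] = (1/2)(d_i g_jl + d_j g_il - d_l g_ij): [uu,u] = E_u/2 = 0, [uu,v] = F_u - E_v/2 = -3, [uv,u] = E_v/2 = 3, [uv,v] = G_u/2 = 0, [vv,u] = F_v - G_u/2 = -9, [vv,v] = G_v/2 = 1/6
Gamma^u_ij = (G*[ij,u] - F*[ij,v])/(EG - F^2), Gamma^v_ij = (E*[ij,v] - F*[ij,u])/(EG - F^2)

Answer: Gamma_uuu = -1296/389, Gamma_uuv = 4044/389, Gamma_uvv = -12060/389, Gamma_vuu = -540/389, Gamma_vuv = 1296/389, Gamma_vvv = -3858/389


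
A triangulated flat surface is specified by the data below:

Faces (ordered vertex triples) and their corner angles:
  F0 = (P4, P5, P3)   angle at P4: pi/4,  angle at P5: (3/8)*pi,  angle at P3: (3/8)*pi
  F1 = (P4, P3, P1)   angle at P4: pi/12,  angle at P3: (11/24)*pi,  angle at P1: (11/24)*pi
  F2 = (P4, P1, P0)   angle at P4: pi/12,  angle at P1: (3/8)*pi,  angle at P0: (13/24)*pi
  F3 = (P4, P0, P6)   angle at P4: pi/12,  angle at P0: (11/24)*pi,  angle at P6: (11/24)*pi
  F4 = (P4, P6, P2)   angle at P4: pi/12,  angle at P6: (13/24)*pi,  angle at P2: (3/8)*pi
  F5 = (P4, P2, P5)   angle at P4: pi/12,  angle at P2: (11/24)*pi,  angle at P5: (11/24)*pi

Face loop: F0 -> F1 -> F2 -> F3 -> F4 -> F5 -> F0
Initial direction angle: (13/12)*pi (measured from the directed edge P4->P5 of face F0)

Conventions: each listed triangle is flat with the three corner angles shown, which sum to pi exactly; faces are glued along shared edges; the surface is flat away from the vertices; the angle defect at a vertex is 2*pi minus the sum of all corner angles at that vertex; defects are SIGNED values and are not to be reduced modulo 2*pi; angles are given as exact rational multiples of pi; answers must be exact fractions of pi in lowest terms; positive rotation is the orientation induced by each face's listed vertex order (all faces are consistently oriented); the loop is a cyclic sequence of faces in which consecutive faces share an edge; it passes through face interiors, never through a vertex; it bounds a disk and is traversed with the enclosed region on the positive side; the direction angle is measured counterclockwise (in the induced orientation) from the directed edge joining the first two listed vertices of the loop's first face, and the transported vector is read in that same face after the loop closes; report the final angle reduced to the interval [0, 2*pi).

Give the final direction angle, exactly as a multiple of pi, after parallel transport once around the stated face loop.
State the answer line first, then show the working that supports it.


Answer: final direction angle = (5/12)*pi

enclosed vertex P4: corner angles sum to (2/3)*pi, defect = 2*pi - (2/3)*pi = (4/3)*pi
the final direction is the initial angle plus the enclosed defects, taken mod 2*pi in the induced orientation
final angle = (13/12)*pi + (4/3)*pi = (5/12)*pi (mod 2*pi)


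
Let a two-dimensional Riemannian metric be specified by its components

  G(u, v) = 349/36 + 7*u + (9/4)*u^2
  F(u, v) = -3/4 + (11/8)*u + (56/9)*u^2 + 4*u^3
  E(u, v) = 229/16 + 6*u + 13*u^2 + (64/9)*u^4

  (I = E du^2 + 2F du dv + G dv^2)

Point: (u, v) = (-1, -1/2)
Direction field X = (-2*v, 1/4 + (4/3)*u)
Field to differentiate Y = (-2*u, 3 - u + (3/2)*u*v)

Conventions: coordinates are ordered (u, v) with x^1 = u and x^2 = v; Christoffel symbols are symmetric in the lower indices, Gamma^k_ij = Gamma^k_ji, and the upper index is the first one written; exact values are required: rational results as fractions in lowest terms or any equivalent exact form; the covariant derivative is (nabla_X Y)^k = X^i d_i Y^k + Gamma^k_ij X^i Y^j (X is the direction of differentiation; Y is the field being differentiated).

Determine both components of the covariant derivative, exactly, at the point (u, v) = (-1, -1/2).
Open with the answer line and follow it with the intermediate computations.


Answer: (nabla_X Y)^u = -845477/242835, (nabla_X Y)^v = 906871/971340

E = 4093/144, F = 7/72, G = 89/18 at the point
E_u = -436/9, E_v = 0, F_u = 67/72, F_v = 0, G_u = 5/2, G_v = 0
EG - F^2 = 80945/576;  g^inv = (576/80945) * [[89/18, -7/72], [-7/72, 4093/144]]
first-kind symbols [ij,l] = (1/2)(d_i g_jl + d_j g_il - d_l g_ij): [uu,u] = E_u/2 = -218/9, [uu,v] = F_u - E_v/2 = 67/72, [uv,u] = E_v/2 = 0, [uv,v] = G_u/2 = 5/4, [vv,u] = F_v - G_u/2 = -5/4, [vv,v] = G_v/2 = 0
Gamma^u_ij = (G*[ij,u] - F*[ij,v])/(EG - F^2), Gamma^v_ij = (E*[ij,v] - F*[ij,u])/(EG - F^2)
Gamma_uuu = -69037/80945, Gamma_uuv = -14/16189, Gamma_uvv = -712/16189, Gamma_vuu = 33183/161890, Gamma_vuv = 4093/16189, Gamma_vvv = 14/16189
X = (1, -13/12), Y = (2, 19/4) at the point


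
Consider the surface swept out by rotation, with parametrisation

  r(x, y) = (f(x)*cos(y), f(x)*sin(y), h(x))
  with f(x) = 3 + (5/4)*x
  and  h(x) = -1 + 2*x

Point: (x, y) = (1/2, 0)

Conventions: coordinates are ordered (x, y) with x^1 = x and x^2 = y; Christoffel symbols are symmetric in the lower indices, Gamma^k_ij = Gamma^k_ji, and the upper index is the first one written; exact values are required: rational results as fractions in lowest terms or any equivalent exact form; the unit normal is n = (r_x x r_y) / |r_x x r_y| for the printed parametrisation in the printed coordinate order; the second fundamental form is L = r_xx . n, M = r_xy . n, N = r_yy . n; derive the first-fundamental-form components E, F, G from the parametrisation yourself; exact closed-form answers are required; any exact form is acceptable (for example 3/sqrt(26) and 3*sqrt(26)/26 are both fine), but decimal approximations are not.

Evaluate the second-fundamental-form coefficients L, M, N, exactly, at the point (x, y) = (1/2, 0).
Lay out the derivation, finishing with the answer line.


f = 29/8, f' = 5/4, f'' = 0, h' = 2, h'' = 0
E = 89/16, F = 0, G = 841/64; answer radicand W^2 = 89/16
unnormalised second-form numerators: l = 0, m = 0, n = 29/4; L = l/sqrt(89/16), and similarly M = m/sqrt(W^2), N = n/sqrt(W^2)

Answer: L = 0, M = 0, N = 29*sqrt(89)/89


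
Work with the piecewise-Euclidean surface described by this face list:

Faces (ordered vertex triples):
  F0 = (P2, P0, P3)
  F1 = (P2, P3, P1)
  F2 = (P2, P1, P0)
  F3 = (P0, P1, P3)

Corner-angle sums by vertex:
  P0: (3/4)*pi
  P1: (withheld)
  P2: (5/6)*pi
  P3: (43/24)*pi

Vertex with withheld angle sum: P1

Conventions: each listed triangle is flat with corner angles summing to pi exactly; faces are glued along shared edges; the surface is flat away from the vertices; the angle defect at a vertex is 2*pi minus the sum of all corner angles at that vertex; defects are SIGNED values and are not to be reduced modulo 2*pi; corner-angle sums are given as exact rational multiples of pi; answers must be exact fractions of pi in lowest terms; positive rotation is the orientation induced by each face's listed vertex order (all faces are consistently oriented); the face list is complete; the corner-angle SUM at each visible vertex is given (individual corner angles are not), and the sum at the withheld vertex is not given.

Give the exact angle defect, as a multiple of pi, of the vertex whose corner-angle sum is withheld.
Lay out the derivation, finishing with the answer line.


V = 4, E = 6, F = 4; chi = V - E + F = 2
Gauss-Bonnet: total defect = 2*pi*chi = 4*pi; visible defects sum to (21/8)*pi

Answer: defect(P1) = (11/8)*pi


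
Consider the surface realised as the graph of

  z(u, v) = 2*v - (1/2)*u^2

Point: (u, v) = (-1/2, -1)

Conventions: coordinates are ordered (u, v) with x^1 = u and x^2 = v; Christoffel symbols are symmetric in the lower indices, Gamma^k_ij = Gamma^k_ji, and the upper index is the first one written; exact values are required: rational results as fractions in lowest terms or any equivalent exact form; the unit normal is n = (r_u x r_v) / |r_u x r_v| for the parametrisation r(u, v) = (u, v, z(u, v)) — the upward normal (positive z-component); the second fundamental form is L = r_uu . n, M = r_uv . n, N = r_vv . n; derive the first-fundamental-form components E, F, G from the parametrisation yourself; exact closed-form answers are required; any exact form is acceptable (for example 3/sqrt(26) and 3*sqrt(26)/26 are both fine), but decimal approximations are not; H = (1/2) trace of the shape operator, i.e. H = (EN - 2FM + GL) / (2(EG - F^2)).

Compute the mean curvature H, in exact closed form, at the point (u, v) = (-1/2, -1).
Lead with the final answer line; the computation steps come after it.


Answer: H = -20*sqrt(21)/441

z_u = 1/2, z_v = 2, z_uu = -1, z_uv = 0, z_vv = 0
E = 5/4, F = 1, G = 5; answer radicand W^2 = 21/4
unnormalised second-form numerators: l = -1, m = 0, n = 0; L = l/sqrt(21/4), and similarly M = m/sqrt(W^2), N = n/sqrt(W^2)
H = (E*n - 2*F*m + G*l) / (2*(EG - F^2)*sqrt(W^2)); E*n - 2*F*m + G*l = -5, EG - F^2 = 21/4, so H = (-10/21)/sqrt(21/4)


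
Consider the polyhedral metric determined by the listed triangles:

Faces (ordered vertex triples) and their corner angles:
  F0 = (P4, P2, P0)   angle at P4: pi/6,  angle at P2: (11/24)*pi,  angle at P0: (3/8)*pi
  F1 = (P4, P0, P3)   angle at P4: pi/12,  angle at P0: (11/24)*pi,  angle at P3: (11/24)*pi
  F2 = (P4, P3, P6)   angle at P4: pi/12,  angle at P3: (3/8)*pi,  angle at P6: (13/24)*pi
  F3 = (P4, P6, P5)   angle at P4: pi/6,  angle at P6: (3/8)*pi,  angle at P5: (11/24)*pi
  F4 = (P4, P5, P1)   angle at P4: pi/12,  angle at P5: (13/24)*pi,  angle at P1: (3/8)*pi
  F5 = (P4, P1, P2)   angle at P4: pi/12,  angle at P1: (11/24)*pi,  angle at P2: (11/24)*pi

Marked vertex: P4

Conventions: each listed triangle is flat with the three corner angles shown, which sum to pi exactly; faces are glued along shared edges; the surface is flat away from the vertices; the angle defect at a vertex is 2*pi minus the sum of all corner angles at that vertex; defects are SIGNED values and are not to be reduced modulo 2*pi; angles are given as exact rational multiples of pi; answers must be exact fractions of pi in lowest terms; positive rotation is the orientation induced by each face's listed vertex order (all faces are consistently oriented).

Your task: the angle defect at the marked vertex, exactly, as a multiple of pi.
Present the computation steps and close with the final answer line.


Sum of corner angles at P4: (2/3)*pi
defect = 2*pi - (2/3)*pi

Answer: defect(P4) = (4/3)*pi


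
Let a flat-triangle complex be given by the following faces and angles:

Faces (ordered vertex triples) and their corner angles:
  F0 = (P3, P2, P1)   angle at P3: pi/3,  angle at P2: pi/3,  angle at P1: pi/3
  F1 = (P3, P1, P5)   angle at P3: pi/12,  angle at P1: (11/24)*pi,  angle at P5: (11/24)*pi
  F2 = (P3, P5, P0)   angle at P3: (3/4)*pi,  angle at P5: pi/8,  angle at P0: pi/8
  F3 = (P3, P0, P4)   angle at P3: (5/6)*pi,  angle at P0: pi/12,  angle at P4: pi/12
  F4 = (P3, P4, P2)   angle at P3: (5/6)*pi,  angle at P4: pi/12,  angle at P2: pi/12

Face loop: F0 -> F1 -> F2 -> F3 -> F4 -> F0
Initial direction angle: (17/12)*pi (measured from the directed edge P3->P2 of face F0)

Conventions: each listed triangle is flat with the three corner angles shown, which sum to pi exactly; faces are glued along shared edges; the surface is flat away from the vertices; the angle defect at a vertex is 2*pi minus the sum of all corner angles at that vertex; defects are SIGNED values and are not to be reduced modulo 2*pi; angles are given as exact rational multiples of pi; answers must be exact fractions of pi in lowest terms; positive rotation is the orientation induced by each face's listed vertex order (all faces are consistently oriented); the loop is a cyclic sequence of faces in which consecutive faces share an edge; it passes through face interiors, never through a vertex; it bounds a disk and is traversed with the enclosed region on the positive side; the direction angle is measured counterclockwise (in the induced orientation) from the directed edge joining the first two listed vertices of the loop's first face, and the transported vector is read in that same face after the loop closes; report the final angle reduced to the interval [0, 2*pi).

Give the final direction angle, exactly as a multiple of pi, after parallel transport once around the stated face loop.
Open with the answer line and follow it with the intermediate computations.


Answer: final direction angle = (7/12)*pi

enclosed vertex P3: corner angles sum to (17/6)*pi, defect = 2*pi - (17/6)*pi = (-5/6)*pi
summing the enclosed defects onto the initial angle, mod 2*pi in the induced orientation:
final angle = (17/12)*pi - (5/6)*pi = (7/12)*pi (mod 2*pi)


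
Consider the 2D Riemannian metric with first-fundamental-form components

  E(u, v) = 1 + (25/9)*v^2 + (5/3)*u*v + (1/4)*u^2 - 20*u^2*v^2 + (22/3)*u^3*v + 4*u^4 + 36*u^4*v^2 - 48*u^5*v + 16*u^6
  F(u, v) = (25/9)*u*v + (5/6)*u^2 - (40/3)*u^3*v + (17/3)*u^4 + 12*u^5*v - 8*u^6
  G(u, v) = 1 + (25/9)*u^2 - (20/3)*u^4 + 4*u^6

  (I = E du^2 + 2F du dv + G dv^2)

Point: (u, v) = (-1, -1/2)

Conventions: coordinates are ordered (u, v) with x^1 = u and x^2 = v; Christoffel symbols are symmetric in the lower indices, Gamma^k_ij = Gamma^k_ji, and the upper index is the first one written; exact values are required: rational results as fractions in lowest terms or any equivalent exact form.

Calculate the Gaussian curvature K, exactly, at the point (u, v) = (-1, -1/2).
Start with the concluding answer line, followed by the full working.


Answer: K = -1521/3481

E = 58/9, F = -7/9, G = 10/9, EG - F^2 = 59/9 at the point
E_u = -91/3, E_v = 182/9, F_u = 221/18, F_v = -13/9, G_u = -26/9, G_v = 0
E_vv = 338/9, F_uv = 205/9, G_uu = 410/9
Compute both Brioschi determinants and normalise by (EG - F^2)^2.
M1 = [[-E_vv/2 + F_uv - G_uu/2, E_u/2, F_u - E_v/2], [F_v - G_u/2, E, F], [G_v/2, F, G]] = [[-169/9, -91/6, 13/6], [0, 58/9, -7/9], [0, -7/9, 10/9]]; det M1 = -9971/81
M2 = [[0, E_v/2, G_u/2], [E_v/2, E, F], [G_u/2, F, G]] = [[0, 91/9, -13/9], [91/9, 58/9, -7/9], [-13/9, -7/9, 10/9]]; det M2 = -8450/81
det M1 - det M2 = -169/9; K = -169/9 / (59/9)^2 = -1521/3481


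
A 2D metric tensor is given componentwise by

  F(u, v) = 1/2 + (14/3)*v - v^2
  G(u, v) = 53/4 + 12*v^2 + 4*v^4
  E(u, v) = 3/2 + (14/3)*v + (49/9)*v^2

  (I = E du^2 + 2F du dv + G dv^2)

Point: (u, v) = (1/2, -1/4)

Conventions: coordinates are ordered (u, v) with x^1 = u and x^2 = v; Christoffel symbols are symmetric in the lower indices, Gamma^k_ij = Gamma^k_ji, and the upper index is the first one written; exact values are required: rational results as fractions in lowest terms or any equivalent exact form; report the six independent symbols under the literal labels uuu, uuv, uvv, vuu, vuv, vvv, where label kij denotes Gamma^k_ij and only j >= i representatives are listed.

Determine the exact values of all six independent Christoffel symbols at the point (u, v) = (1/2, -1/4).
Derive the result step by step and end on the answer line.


E = 97/144, F = -35/48, G = 897/64 at the point
E_u = 0, E_v = 35/18, F_u = 0, F_v = 31/6, G_u = 0, G_v = -25/4
EG - F^2 = 82109/9216;  g^inv = (9216/82109) * [[897/64, 35/48], [35/48, 97/144]]
first-kind symbols [ij,l] = (1/2)(d_i g_jl + d_j g_il - d_l g_ij): [uu,u] = E_u/2 = 0, [uu,v] = F_u - E_v/2 = -35/36, [uv,u] = E_v/2 = 35/36, [uv,v] = G_u/2 = 0, [vv,u] = F_v - G_u/2 = 31/6, [vv,v] = G_v/2 = -25/8
Gamma^u_ij = (G*[ij,u] - F*[ij,v])/(EG - F^2), Gamma^v_ij = (E*[ij,v] - F*[ij,u])/(EG - F^2)

Answer: Gamma_uuu = -19600/246327, Gamma_uuv = 125580/82109, Gamma_uvv = 646368/82109, Gamma_vuu = -54320/738981, Gamma_vuv = 19600/246327, Gamma_vvv = 15320/82109


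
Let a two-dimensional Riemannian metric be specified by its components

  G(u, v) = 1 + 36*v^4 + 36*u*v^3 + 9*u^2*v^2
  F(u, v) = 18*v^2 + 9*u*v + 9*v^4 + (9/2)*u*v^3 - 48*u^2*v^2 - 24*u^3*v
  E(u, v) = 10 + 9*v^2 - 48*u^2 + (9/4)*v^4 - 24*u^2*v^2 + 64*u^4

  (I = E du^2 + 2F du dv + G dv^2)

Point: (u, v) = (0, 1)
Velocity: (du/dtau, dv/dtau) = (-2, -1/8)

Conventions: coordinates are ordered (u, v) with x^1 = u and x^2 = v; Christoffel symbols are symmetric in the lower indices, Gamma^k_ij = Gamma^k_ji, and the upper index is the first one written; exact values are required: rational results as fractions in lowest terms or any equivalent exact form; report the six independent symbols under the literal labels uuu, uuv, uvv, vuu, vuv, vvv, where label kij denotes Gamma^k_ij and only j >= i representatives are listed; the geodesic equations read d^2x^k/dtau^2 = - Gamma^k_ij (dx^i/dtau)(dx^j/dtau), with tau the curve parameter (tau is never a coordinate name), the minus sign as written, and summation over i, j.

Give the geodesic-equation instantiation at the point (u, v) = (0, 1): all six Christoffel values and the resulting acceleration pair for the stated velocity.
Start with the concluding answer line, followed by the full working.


Answer: Gamma_uuu = 0, Gamma_uuv = 54/229, Gamma_uvv = 216/229, Gamma_vuu = 0, Gamma_vuv = 72/229, Gamma_vvv = 288/229; accelerations (d^2u/dtau^2, d^2v/dtau^2) = (-243/1832, -81/458)

E = 85/4, F = 27, G = 37 at the point
E_u = 0, E_v = 27, F_u = 27/2, F_v = 72, G_u = 36, G_v = 144
EG - F^2 = 229/4;  g^inv = (4/229) * [[37, -27], [-27, 85/4]]
first-kind symbols [ij,l] = (1/2)(d_i g_jl + d_j g_il - d_l g_ij): [uu,u] = E_u/2 = 0, [uu,v] = F_u - E_v/2 = 0, [uv,u] = E_v/2 = 27/2, [uv,v] = G_u/2 = 18, [vv,u] = F_v - G_u/2 = 54, [vv,v] = G_v/2 = 72
Gamma^u_ij = (G*[ij,u] - F*[ij,v])/(EG - F^2), Gamma^v_ij = (E*[ij,v] - F*[ij,u])/(EG - F^2)
Gamma_uuu = 0, Gamma_uuv = 54/229, Gamma_uvv = 216/229, Gamma_vuu = 0, Gamma_vuv = 72/229, Gamma_vvv = 288/229
d^2u/dtau^2 = -(Gamma_uuu*(-2)^2 + 2*Gamma_uuv*(-2)*(-1/8) + Gamma_uvv*(-1/8)^2) = -243/1832
d^2v/dtau^2 = -(Gamma_vuu*(-2)^2 + 2*Gamma_vuv*(-2)*(-1/8) + Gamma_vvv*(-1/8)^2) = -81/458


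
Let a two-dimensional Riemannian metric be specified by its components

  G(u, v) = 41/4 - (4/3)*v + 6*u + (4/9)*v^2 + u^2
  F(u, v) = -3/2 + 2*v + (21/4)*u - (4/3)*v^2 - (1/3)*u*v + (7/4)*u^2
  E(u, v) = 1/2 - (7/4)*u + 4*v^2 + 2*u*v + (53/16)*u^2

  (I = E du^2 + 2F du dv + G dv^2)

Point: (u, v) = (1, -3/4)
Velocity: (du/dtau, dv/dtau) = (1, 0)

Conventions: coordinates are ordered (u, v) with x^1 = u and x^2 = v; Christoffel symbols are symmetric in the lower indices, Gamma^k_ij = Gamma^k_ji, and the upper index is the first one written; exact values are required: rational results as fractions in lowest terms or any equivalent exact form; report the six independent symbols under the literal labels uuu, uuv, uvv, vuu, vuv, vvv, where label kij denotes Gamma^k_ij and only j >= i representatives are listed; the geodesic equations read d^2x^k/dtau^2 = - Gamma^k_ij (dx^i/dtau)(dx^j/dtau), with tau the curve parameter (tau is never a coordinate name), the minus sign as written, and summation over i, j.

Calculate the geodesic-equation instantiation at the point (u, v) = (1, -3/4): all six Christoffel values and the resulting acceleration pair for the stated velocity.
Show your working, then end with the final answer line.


E = 45/16, F = 7/2, G = 37/2 at the point
E_u = 27/8, E_v = -4, F_u = 9, F_v = 11/3, G_u = 8, G_v = -2
EG - F^2 = 1273/32;  g^inv = (32/1273) * [[37/2, -7/2], [-7/2, 45/16]]
first-kind symbols [ij,l] = (1/2)(d_i g_jl + d_j g_il - d_l g_ij): [uu,u] = E_u/2 = 27/16, [uu,v] = F_u - E_v/2 = 11, [uv,u] = E_v/2 = -2, [uv,v] = G_u/2 = 4, [vv,u] = F_v - G_u/2 = -1/3, [vv,v] = G_v/2 = -1
Gamma^u_ij = (G*[ij,u] - F*[ij,v])/(EG - F^2), Gamma^v_ij = (E*[ij,v] - F*[ij,u])/(EG - F^2)
Gamma_uuu = -233/1273, Gamma_uuv = -1632/1273, Gamma_uvv = -256/3819, Gamma_vuu = 801/1273, Gamma_vuv = 584/1273, Gamma_vvv = -158/3819
d^2u/dtau^2 = -(Gamma_uuu*(1)^2 + 2*Gamma_uuv*(1)*(0) + Gamma_uvv*(0)^2) = 233/1273
d^2v/dtau^2 = -(Gamma_vuu*(1)^2 + 2*Gamma_vuv*(1)*(0) + Gamma_vvv*(0)^2) = -801/1273

Answer: Gamma_uuu = -233/1273, Gamma_uuv = -1632/1273, Gamma_uvv = -256/3819, Gamma_vuu = 801/1273, Gamma_vuv = 584/1273, Gamma_vvv = -158/3819; accelerations (d^2u/dtau^2, d^2v/dtau^2) = (233/1273, -801/1273)


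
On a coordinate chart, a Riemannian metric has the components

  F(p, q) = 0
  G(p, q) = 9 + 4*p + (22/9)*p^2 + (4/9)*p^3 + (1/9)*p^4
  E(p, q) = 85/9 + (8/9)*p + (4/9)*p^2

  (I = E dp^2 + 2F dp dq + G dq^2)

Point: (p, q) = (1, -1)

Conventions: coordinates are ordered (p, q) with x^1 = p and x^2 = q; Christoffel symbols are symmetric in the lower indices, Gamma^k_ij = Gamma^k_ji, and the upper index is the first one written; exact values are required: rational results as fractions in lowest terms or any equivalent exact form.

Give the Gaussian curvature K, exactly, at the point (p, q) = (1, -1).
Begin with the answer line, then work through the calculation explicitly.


Answer: K = -243/18818

E = 97/9, F = 0, G = 16, EG - F^2 = 1552/9 at the point
E_p = 16/9, E_q = 0, F_p = 0, F_q = 0, G_p = 32/3, G_q = 0
E_qq = 0, F_pq = 0, G_pp = 80/9
By Brioschi, K is (det M1 - det M2) divided by (EG - F^2) squared.
M1 = [[-E_qq/2 + F_pq - G_pp/2, E_p/2, F_p - E_q/2], [F_q - G_p/2, E, F], [G_q/2, F, G]] = [[-40/9, 8/9, 0], [-16/3, 97/9, 0], [0, 0, 16]]; det M1 = -55936/81
M2 = [[0, E_q/2, G_p/2], [E_q/2, E, F], [G_p/2, F, G]] = [[0, 0, 16/3], [0, 97/9, 0], [16/3, 0, 16]]; det M2 = -24832/81
det M1 - det M2 = -384; K = -384 / (1552/9)^2 = -243/18818


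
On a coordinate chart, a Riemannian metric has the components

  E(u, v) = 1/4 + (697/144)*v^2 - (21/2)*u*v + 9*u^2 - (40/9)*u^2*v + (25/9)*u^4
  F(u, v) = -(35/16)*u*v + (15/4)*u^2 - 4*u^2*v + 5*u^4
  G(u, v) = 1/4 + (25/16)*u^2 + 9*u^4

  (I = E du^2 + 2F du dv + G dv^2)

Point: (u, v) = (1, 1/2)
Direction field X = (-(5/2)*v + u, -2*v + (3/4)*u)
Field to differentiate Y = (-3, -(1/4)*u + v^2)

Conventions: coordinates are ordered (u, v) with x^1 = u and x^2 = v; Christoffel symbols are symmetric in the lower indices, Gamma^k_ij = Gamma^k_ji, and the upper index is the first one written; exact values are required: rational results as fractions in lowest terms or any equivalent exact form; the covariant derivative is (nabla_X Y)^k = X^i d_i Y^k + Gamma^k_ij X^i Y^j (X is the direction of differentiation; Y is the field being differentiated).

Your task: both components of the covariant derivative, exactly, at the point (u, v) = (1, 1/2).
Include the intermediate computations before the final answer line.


E = 369/64, F = 181/32, G = 173/16 at the point
E_u = 233/12, E_v = -485/48, F_u = 717/32, F_v = -99/16, G_u = 313/8, G_v = 0
EG - F^2 = 7769/256;  g^inv = (256/7769) * [[173/16, -181/32], [-181/32, 369/64]]
first-kind symbols [ij,l] = (1/2)(d_i g_jl + d_j g_il - d_l g_ij): [uu,u] = E_u/2 = 233/24, [uu,v] = F_u - E_v/2 = 659/24, [uv,u] = E_v/2 = -485/96, [uv,v] = G_u/2 = 313/16, [vv,u] = F_v - G_u/2 = -103/4, [vv,v] = G_v/2 = 0
Gamma^u_ij = (G*[ij,u] - F*[ij,v])/(EG - F^2), Gamma^v_ij = (E*[ij,v] - F*[ij,u])/(EG - F^2)
Gamma_uuu = -12887/7769, Gamma_uuv = -126932/23307, Gamma_uvv = -71276/7769, Gamma_vuu = 158825/46614, Gamma_vuv = 108569/23307, Gamma_vvv = 37286/7769
X = (-1/4, -1/4), Y = (-3, 0) at the point

Answer: (nabla_X Y)^u = -165593/31076, (nabla_X Y)^v = 728619/124304


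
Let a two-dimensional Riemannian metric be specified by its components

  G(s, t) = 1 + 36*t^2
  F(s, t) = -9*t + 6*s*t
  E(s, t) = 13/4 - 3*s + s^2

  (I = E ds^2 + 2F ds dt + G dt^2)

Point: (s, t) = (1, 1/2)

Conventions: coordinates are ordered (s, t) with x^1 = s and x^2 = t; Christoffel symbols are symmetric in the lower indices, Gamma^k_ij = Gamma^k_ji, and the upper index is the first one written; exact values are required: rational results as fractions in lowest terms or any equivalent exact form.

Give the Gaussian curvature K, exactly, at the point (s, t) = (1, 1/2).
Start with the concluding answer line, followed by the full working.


Answer: K = 96/1681

E = 5/4, F = -3/2, G = 10, EG - F^2 = 41/4 at the point
E_s = -1, E_t = 0, F_s = 3, F_t = -3, G_s = 0, G_t = 36
E_tt = 0, F_st = 6, G_ss = 0
Brioschi: K = (det M1 - det M2) / (EG - F^2)^2 with the standard first/second-derivative matrices M1, M2.
M1 = [[-E_tt/2 + F_st - G_ss/2, E_s/2, F_s - E_t/2], [F_t - G_s/2, E, F], [G_t/2, F, G]] = [[6, -1/2, 3], [-3, 5/4, -3/2], [18, -3/2, 10]]; det M1 = 6
M2 = [[0, E_t/2, G_s/2], [E_t/2, E, F], [G_s/2, F, G]] = [[0, 0, 0], [0, 5/4, -3/2], [0, -3/2, 10]]; det M2 = 0
det M1 - det M2 = 6; K = 6 / (41/4)^2 = 96/1681


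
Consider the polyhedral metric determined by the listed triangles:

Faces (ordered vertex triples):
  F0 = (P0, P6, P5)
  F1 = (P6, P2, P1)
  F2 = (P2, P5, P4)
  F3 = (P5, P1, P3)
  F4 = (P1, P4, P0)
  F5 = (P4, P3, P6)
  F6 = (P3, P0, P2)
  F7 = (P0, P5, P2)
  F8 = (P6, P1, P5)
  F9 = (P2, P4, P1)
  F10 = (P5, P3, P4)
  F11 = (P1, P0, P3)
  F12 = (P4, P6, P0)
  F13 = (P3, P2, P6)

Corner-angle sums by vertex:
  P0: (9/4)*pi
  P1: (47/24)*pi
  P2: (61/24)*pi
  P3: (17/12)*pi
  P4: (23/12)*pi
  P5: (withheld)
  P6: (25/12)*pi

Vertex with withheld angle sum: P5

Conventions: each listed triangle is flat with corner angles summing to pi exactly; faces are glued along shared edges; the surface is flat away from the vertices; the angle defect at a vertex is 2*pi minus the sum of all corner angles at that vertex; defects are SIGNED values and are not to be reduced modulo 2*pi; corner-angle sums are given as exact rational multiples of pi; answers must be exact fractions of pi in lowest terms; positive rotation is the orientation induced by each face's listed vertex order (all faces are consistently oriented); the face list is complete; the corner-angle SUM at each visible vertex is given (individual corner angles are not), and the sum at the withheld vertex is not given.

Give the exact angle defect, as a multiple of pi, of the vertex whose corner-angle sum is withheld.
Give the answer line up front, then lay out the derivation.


Answer: defect(P5) = pi/6

V = 7, E = 21, F = 14; chi = V - E + F = 0
Gauss-Bonnet: total defect = 2*pi*chi = 0; visible defects sum to -pi/6


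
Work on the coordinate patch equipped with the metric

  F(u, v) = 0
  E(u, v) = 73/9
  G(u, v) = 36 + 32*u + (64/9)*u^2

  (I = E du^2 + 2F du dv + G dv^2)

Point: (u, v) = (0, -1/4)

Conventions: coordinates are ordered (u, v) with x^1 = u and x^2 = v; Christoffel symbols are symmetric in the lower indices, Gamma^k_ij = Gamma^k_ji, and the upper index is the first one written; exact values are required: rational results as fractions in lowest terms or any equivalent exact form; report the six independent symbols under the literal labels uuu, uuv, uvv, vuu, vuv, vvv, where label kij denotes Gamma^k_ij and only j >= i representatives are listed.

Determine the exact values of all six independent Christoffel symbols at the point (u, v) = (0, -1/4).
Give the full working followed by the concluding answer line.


E = 73/9, F = 0, G = 36 at the point
E_u = 0, E_v = 0, F_u = 0, F_v = 0, G_u = 32, G_v = 0
EG - F^2 = 292;  g^inv = (1/292) * [[36, 0], [0, 73/9]]
first-kind symbols [ij,l] = (1/2)(d_i g_jl + d_j g_il - d_l g_ij): [uu,u] = E_u/2 = 0, [uu,v] = F_u - E_v/2 = 0, [uv,u] = E_v/2 = 0, [uv,v] = G_u/2 = 16, [vv,u] = F_v - G_u/2 = -16, [vv,v] = G_v/2 = 0
Gamma^u_ij = (G*[ij,u] - F*[ij,v])/(EG - F^2), Gamma^v_ij = (E*[ij,v] - F*[ij,u])/(EG - F^2)

Answer: Gamma_uuu = 0, Gamma_uuv = 0, Gamma_uvv = -144/73, Gamma_vuu = 0, Gamma_vuv = 4/9, Gamma_vvv = 0


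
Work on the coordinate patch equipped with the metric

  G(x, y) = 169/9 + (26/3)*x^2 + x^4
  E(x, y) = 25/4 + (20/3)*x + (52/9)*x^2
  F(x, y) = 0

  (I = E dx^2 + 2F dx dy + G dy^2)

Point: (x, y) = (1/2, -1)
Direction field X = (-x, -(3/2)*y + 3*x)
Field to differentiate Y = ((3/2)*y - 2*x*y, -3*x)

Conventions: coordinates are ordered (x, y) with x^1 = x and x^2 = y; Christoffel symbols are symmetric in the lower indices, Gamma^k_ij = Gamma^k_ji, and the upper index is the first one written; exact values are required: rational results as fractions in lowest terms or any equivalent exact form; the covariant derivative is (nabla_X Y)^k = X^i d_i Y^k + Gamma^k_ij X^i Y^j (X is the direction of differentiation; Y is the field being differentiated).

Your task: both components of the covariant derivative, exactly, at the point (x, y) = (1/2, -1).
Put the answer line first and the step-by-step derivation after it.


Answer: (nabla_X Y)^x = 997/397, (nabla_X Y)^y = 147/110

E = 397/36, F = 0, G = 3025/144 at the point
E_x = 112/9, E_y = 0, F_x = 0, F_y = 0, G_x = 55/6, G_y = 0
EG - F^2 = 1200925/5184;  g^inv = (5184/1200925) * [[3025/144, 0], [0, 397/36]]
first-kind symbols [ij,l] = (1/2)(d_i g_jl + d_j g_il - d_l g_ij): [xx,x] = E_x/2 = 56/9, [xx,y] = F_x - E_y/2 = 0, [xy,x] = E_y/2 = 0, [xy,y] = G_x/2 = 55/12, [yy,x] = F_y - G_x/2 = -55/12, [yy,y] = G_y/2 = 0
Gamma^x_ij = (G*[ij,x] - F*[ij,y])/(EG - F^2), Gamma^y_ij = (E*[ij,y] - F*[ij,x])/(EG - F^2)
Gamma_xxx = 224/397, Gamma_xxy = 0, Gamma_xyy = -165/397, Gamma_yxx = 0, Gamma_yxy = 12/55, Gamma_yyy = 0
X = (-1/2, 3), Y = (-1/2, -3/2) at the point


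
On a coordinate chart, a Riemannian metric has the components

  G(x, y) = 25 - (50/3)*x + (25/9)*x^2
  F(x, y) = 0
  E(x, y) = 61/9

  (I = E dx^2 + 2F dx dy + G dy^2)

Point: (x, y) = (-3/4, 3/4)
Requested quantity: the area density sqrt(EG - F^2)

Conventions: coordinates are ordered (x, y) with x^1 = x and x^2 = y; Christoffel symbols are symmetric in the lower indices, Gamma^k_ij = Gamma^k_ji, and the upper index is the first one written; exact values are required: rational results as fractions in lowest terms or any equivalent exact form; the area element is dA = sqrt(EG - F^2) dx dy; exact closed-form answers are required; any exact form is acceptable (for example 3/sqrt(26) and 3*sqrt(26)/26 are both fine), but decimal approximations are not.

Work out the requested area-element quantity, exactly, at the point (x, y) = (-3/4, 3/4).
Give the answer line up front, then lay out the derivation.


Answer: sqrt(EG - F^2) = 25*sqrt(61)/12

E = 61/9, F = 0, G = 625/16; EG - F^2 = 38125/144


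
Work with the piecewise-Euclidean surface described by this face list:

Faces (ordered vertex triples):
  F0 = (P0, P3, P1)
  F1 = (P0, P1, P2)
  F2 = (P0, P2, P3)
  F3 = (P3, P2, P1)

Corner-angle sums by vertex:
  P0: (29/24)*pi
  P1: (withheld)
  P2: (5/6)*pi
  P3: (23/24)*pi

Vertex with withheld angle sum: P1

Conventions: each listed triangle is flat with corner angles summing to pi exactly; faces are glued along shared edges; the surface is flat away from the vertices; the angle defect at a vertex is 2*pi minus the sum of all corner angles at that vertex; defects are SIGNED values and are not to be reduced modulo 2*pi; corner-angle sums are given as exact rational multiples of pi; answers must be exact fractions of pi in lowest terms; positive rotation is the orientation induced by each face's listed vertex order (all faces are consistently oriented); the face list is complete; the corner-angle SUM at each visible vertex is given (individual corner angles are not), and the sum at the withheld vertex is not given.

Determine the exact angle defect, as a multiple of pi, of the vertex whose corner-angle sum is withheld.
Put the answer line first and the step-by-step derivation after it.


Answer: defect(P1) = pi

V = 4, E = 6, F = 4; chi = V - E + F = 2
Gauss-Bonnet: total defect = 2*pi*chi = 4*pi; visible defects sum to 3*pi


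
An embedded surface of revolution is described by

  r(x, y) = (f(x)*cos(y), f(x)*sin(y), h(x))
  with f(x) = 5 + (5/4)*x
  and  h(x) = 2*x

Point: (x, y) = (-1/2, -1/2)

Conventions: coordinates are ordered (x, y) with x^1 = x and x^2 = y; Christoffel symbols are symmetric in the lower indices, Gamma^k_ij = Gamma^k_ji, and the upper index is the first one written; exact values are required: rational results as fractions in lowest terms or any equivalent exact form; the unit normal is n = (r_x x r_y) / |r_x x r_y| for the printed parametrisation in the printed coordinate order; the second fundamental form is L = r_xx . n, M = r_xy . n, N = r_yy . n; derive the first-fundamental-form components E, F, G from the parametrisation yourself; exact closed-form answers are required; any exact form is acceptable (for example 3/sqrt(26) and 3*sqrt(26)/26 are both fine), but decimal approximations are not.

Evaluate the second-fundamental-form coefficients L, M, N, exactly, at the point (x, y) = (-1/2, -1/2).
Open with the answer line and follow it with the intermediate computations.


Answer: L = 0, M = 0, N = 35*sqrt(89)/89

f = 35/8, f' = 5/4, f'' = 0, h' = 2, h'' = 0
E = 89/16, F = 0, G = 1225/64; answer radicand W^2 = 89/16
unnormalised second-form numerators: l = 0, m = 0, n = 35/4; L = l/sqrt(89/16), and similarly M = m/sqrt(W^2), N = n/sqrt(W^2)


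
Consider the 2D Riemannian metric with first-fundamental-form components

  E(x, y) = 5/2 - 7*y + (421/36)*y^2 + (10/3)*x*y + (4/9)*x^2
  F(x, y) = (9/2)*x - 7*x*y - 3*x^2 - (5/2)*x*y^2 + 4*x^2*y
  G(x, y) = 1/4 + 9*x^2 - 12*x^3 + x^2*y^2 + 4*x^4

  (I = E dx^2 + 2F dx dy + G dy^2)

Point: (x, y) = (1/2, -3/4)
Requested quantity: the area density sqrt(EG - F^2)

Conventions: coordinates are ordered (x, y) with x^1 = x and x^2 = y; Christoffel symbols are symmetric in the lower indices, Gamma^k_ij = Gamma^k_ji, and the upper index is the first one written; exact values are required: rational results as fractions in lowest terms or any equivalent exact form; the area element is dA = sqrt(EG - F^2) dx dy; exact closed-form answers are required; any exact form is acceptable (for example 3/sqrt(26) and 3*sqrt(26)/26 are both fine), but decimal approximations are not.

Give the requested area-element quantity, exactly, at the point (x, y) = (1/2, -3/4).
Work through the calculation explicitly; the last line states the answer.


E = 7597/576, F = 171/64, G = 89/64; EG - F^2 = 103241/9216

Answer: sqrt(EG - F^2) = sqrt(103241)/96


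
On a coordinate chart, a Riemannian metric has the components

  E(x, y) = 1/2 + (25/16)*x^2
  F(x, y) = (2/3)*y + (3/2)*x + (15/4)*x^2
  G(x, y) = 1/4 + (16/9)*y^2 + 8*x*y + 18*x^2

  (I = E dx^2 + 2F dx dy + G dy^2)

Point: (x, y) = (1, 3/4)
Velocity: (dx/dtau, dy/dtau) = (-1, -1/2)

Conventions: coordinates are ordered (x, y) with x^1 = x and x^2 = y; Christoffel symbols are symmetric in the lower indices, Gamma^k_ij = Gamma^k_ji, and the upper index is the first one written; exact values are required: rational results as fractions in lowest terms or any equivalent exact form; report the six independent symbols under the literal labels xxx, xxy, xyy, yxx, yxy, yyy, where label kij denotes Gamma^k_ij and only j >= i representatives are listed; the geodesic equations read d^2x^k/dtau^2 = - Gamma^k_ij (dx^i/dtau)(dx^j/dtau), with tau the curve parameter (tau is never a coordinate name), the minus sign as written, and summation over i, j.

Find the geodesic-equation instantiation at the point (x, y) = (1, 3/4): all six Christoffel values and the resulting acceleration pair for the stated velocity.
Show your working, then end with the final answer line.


E = 33/16, F = 23/4, G = 101/4 at the point
E_x = 25/8, E_y = 0, F_x = 9, F_y = 2/3, G_x = 42, G_y = 32/3
EG - F^2 = 1217/64;  g^inv = (64/1217) * [[101/4, -23/4], [-23/4, 33/16]]
first-kind symbols [ij,l] = (1/2)(d_i g_jl + d_j g_il - d_l g_ij): [xx,x] = E_x/2 = 25/16, [xx,y] = F_x - E_y/2 = 9, [xy,x] = E_y/2 = 0, [xy,y] = G_x/2 = 21, [yy,x] = F_y - G_x/2 = -61/3, [yy,y] = G_y/2 = 16/3
Gamma^x_ij = (G*[ij,x] - F*[ij,y])/(EG - F^2), Gamma^y_ij = (E*[ij,y] - F*[ij,x])/(EG - F^2)
Gamma_xxx = -787/1217, Gamma_xxy = -7728/1217, Gamma_xyy = -104464/3651, Gamma_yxx = 613/1217, Gamma_yxy = 2772/1217, Gamma_yyy = 24560/3651
d^2x/dtau^2 = -(Gamma_xxx*(-1)^2 + 2*Gamma_xxy*(-1)*(-1/2) + Gamma_xyy*(-1/2)^2) = 51661/3651
d^2y/dtau^2 = -(Gamma_yxx*(-1)^2 + 2*Gamma_yxy*(-1)*(-1/2) + Gamma_yyy*(-1/2)^2) = -16295/3651

Answer: Gamma_xxx = -787/1217, Gamma_xxy = -7728/1217, Gamma_xyy = -104464/3651, Gamma_yxx = 613/1217, Gamma_yxy = 2772/1217, Gamma_yyy = 24560/3651; accelerations (d^2x/dtau^2, d^2y/dtau^2) = (51661/3651, -16295/3651)
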